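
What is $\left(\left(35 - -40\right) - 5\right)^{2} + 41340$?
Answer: $46240$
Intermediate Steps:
$\left(\left(35 - -40\right) - 5\right)^{2} + 41340 = \left(\left(35 + 40\right) - 5\right)^{2} + 41340 = \left(75 - 5\right)^{2} + 41340 = 70^{2} + 41340 = 4900 + 41340 = 46240$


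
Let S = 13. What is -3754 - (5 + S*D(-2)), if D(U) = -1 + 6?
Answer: -3824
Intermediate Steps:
D(U) = 5
-3754 - (5 + S*D(-2)) = -3754 - (5 + 13*5) = -3754 - (5 + 65) = -3754 - 1*70 = -3754 - 70 = -3824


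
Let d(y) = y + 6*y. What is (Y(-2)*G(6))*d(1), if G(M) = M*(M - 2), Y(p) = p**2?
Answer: 672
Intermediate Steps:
G(M) = M*(-2 + M)
d(y) = 7*y
(Y(-2)*G(6))*d(1) = ((-2)**2*(6*(-2 + 6)))*(7*1) = (4*(6*4))*7 = (4*24)*7 = 96*7 = 672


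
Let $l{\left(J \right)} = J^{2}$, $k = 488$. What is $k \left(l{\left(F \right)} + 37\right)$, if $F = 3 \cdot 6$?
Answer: $176168$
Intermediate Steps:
$F = 18$
$k \left(l{\left(F \right)} + 37\right) = 488 \left(18^{2} + 37\right) = 488 \left(324 + 37\right) = 488 \cdot 361 = 176168$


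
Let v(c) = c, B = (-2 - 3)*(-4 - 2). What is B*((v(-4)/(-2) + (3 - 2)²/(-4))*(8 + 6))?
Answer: 735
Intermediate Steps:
B = 30 (B = -5*(-6) = 30)
B*((v(-4)/(-2) + (3 - 2)²/(-4))*(8 + 6)) = 30*((-4/(-2) + (3 - 2)²/(-4))*(8 + 6)) = 30*((-4*(-½) + 1²*(-¼))*14) = 30*((2 + 1*(-¼))*14) = 30*((2 - ¼)*14) = 30*((7/4)*14) = 30*(49/2) = 735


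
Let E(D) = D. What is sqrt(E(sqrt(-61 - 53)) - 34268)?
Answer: sqrt(-34268 + I*sqrt(114)) ≈ 0.029 + 185.12*I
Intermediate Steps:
sqrt(E(sqrt(-61 - 53)) - 34268) = sqrt(sqrt(-61 - 53) - 34268) = sqrt(sqrt(-114) - 34268) = sqrt(I*sqrt(114) - 34268) = sqrt(-34268 + I*sqrt(114))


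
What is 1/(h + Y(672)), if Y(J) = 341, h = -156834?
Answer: -1/156493 ≈ -6.3901e-6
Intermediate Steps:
1/(h + Y(672)) = 1/(-156834 + 341) = 1/(-156493) = -1/156493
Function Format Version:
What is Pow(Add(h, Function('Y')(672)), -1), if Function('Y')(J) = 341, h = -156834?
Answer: Rational(-1, 156493) ≈ -6.3901e-6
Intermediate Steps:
Pow(Add(h, Function('Y')(672)), -1) = Pow(Add(-156834, 341), -1) = Pow(-156493, -1) = Rational(-1, 156493)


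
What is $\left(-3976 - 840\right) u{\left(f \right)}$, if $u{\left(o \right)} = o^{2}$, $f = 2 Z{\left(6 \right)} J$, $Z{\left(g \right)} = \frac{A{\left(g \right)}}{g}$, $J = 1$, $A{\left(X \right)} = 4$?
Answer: $- \frac{77056}{9} \approx -8561.8$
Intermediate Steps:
$Z{\left(g \right)} = \frac{4}{g}$
$f = \frac{4}{3}$ ($f = 2 \cdot \frac{4}{6} \cdot 1 = 2 \cdot 4 \cdot \frac{1}{6} \cdot 1 = 2 \cdot \frac{2}{3} \cdot 1 = \frac{4}{3} \cdot 1 = \frac{4}{3} \approx 1.3333$)
$\left(-3976 - 840\right) u{\left(f \right)} = \left(-3976 - 840\right) \left(\frac{4}{3}\right)^{2} = \left(-3976 - 840\right) \frac{16}{9} = \left(-4816\right) \frac{16}{9} = - \frac{77056}{9}$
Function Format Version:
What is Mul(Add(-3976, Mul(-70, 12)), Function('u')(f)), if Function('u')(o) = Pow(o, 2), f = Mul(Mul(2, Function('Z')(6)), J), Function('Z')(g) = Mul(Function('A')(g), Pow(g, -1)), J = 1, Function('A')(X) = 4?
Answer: Rational(-77056, 9) ≈ -8561.8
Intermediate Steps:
Function('Z')(g) = Mul(4, Pow(g, -1))
f = Rational(4, 3) (f = Mul(Mul(2, Mul(4, Pow(6, -1))), 1) = Mul(Mul(2, Mul(4, Rational(1, 6))), 1) = Mul(Mul(2, Rational(2, 3)), 1) = Mul(Rational(4, 3), 1) = Rational(4, 3) ≈ 1.3333)
Mul(Add(-3976, Mul(-70, 12)), Function('u')(f)) = Mul(Add(-3976, Mul(-70, 12)), Pow(Rational(4, 3), 2)) = Mul(Add(-3976, -840), Rational(16, 9)) = Mul(-4816, Rational(16, 9)) = Rational(-77056, 9)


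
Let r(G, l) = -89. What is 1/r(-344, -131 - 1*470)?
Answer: -1/89 ≈ -0.011236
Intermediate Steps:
1/r(-344, -131 - 1*470) = 1/(-89) = -1/89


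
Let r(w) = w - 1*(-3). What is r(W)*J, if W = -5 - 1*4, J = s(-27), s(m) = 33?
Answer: -198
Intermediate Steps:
J = 33
W = -9 (W = -5 - 4 = -9)
r(w) = 3 + w (r(w) = w + 3 = 3 + w)
r(W)*J = (3 - 9)*33 = -6*33 = -198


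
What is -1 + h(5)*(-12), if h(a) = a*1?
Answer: -61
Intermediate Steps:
h(a) = a
-1 + h(5)*(-12) = -1 + 5*(-12) = -1 - 60 = -61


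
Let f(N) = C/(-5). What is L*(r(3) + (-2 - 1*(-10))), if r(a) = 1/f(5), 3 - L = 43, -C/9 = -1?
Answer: -2680/9 ≈ -297.78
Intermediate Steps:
C = 9 (C = -9*(-1) = 9)
f(N) = -9/5 (f(N) = 9/(-5) = 9*(-1/5) = -9/5)
L = -40 (L = 3 - 1*43 = 3 - 43 = -40)
r(a) = -5/9 (r(a) = 1/(-9/5) = -5/9)
L*(r(3) + (-2 - 1*(-10))) = -40*(-5/9 + (-2 - 1*(-10))) = -40*(-5/9 + (-2 + 10)) = -40*(-5/9 + 8) = -40*67/9 = -2680/9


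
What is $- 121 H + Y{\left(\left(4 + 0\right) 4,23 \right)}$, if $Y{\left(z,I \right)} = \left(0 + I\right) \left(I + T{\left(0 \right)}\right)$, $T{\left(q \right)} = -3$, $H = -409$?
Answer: $49949$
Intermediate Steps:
$Y{\left(z,I \right)} = I \left(-3 + I\right)$ ($Y{\left(z,I \right)} = \left(0 + I\right) \left(I - 3\right) = I \left(-3 + I\right)$)
$- 121 H + Y{\left(\left(4 + 0\right) 4,23 \right)} = \left(-121\right) \left(-409\right) + 23 \left(-3 + 23\right) = 49489 + 23 \cdot 20 = 49489 + 460 = 49949$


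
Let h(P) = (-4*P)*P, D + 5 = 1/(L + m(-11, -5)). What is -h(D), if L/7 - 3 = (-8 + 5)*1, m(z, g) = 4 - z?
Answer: 21904/225 ≈ 97.351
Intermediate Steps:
L = 0 (L = 21 + 7*((-8 + 5)*1) = 21 + 7*(-3*1) = 21 + 7*(-3) = 21 - 21 = 0)
D = -74/15 (D = -5 + 1/(0 + (4 - 1*(-11))) = -5 + 1/(0 + (4 + 11)) = -5 + 1/(0 + 15) = -5 + 1/15 = -74/15 ≈ -4.9333)
h(P) = -4*P²
-h(D) = -(-4)*(-74/15)² = -(-4)*5476/225 = -1*(-21904/225) = 21904/225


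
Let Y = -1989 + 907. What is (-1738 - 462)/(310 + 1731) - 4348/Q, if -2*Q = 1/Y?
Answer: -19203918152/2041 ≈ -9.4091e+6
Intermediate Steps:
Y = -1082
Q = 1/2164 (Q = -½/(-1082) = -½*(-1/1082) = 1/2164 ≈ 0.00046211)
(-1738 - 462)/(310 + 1731) - 4348/Q = (-1738 - 462)/(310 + 1731) - 4348/1/2164 = -2200/2041 - 4348*2164 = -2200*1/2041 - 9409072 = -2200/2041 - 9409072 = -19203918152/2041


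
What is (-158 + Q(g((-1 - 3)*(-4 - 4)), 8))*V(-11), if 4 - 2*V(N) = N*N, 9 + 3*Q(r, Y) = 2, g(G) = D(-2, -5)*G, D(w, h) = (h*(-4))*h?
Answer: 18759/2 ≈ 9379.5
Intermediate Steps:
D(w, h) = -4*h² (D(w, h) = (-4*h)*h = -4*h²)
g(G) = -100*G (g(G) = (-4*(-5)²)*G = (-4*25)*G = -100*G)
Q(r, Y) = -7/3 (Q(r, Y) = -3 + (⅓)*2 = -3 + ⅔ = -7/3)
V(N) = 2 - N²/2 (V(N) = 2 - N*N/2 = 2 - N²/2)
(-158 + Q(g((-1 - 3)*(-4 - 4)), 8))*V(-11) = (-158 - 7/3)*(2 - ½*(-11)²) = -481*(2 - ½*121)/3 = -481*(2 - 121/2)/3 = -481/3*(-117/2) = 18759/2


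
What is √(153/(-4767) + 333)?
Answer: √840717654/1589 ≈ 18.247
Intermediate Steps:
√(153/(-4767) + 333) = √(153*(-1/4767) + 333) = √(-51/1589 + 333) = √(529086/1589) = √840717654/1589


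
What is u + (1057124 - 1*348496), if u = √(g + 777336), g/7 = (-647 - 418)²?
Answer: 708628 + √8716911 ≈ 7.1158e+5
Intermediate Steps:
g = 7939575 (g = 7*(-647 - 418)² = 7*(-1065)² = 7*1134225 = 7939575)
u = √8716911 (u = √(7939575 + 777336) = √8716911 ≈ 2952.4)
u + (1057124 - 1*348496) = √8716911 + (1057124 - 1*348496) = √8716911 + (1057124 - 348496) = √8716911 + 708628 = 708628 + √8716911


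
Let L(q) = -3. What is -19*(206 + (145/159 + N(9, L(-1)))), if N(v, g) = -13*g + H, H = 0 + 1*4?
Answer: -754984/159 ≈ -4748.3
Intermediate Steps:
H = 4 (H = 0 + 4 = 4)
N(v, g) = 4 - 13*g (N(v, g) = -13*g + 4 = 4 - 13*g)
-19*(206 + (145/159 + N(9, L(-1)))) = -19*(206 + (145/159 + (4 - 13*(-3)))) = -19*(206 + (145*(1/159) + (4 + 39))) = -19*(206 + (145/159 + 43)) = -19*(206 + 6982/159) = -19*39736/159 = -754984/159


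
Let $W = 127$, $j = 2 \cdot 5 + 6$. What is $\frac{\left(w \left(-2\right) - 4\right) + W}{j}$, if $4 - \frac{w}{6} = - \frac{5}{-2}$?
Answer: $\frac{105}{16} \approx 6.5625$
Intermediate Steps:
$j = 16$ ($j = 10 + 6 = 16$)
$w = 9$ ($w = 24 - 6 \left(- \frac{5}{-2}\right) = 24 - 6 \left(\left(-5\right) \left(- \frac{1}{2}\right)\right) = 24 - 15 = 9$)
$\frac{\left(w \left(-2\right) - 4\right) + W}{j} = \frac{\left(9 \left(-2\right) - 4\right) + 127}{16} = \frac{\left(-18 - 4\right) + 127}{16} = \frac{-22 + 127}{16} = \frac{1}{16} \cdot 105 = \frac{105}{16}$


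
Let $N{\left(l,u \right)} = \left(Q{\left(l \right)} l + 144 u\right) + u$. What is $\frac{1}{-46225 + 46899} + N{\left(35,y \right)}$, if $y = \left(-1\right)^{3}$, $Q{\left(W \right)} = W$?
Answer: $\frac{727921}{674} \approx 1080.0$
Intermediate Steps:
$y = -1$
$N{\left(l,u \right)} = l^{2} + 145 u$ ($N{\left(l,u \right)} = \left(l l + 144 u\right) + u = \left(l^{2} + 144 u\right) + u = l^{2} + 145 u$)
$\frac{1}{-46225 + 46899} + N{\left(35,y \right)} = \frac{1}{-46225 + 46899} + \left(35^{2} + 145 \left(-1\right)\right) = \frac{1}{674} + \left(1225 - 145\right) = \frac{1}{674} + 1080 = \frac{727921}{674}$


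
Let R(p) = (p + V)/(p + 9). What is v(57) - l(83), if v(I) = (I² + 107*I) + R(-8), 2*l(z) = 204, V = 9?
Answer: 9247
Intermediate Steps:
l(z) = 102 (l(z) = (½)*204 = 102)
R(p) = 1 (R(p) = (p + 9)/(p + 9) = (9 + p)/(9 + p) = 1)
v(I) = 1 + I² + 107*I (v(I) = (I² + 107*I) + 1 = 1 + I² + 107*I)
v(57) - l(83) = (1 + 57² + 107*57) - 1*102 = (1 + 3249 + 6099) - 102 = 9349 - 102 = 9247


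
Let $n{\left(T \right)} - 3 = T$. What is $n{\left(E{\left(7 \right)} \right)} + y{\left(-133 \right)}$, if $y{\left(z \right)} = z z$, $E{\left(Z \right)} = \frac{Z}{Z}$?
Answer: $17693$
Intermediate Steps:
$E{\left(Z \right)} = 1$
$y{\left(z \right)} = z^{2}$
$n{\left(T \right)} = 3 + T$
$n{\left(E{\left(7 \right)} \right)} + y{\left(-133 \right)} = \left(3 + 1\right) + \left(-133\right)^{2} = 4 + 17689 = 17693$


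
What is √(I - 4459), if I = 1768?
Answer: 3*I*√299 ≈ 51.875*I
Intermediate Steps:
√(I - 4459) = √(1768 - 4459) = √(-2691) = 3*I*√299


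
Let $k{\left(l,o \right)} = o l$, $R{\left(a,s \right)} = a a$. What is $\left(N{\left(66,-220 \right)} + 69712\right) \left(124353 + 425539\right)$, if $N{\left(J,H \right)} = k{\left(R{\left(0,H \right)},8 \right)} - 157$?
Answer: $38247738060$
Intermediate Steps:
$R{\left(a,s \right)} = a^{2}$
$k{\left(l,o \right)} = l o$
$N{\left(J,H \right)} = -157$ ($N{\left(J,H \right)} = 0^{2} \cdot 8 - 157 = 0 \cdot 8 - 157 = 0 - 157 = -157$)
$\left(N{\left(66,-220 \right)} + 69712\right) \left(124353 + 425539\right) = \left(-157 + 69712\right) \left(124353 + 425539\right) = 69555 \cdot 549892 = 38247738060$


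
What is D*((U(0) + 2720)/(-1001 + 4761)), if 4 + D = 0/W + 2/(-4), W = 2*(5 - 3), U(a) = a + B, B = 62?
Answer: -12519/3760 ≈ -3.3295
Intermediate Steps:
U(a) = 62 + a (U(a) = a + 62 = 62 + a)
W = 4 (W = 2*2 = 4)
D = -9/2 (D = -4 + (0/4 + 2/(-4)) = -4 + (0*(¼) + 2*(-¼)) = -4 + (0 - ½) = -4 - ½ = -9/2 ≈ -4.5000)
D*((U(0) + 2720)/(-1001 + 4761)) = -9*((62 + 0) + 2720)/(2*(-1001 + 4761)) = -9*(62 + 2720)/(2*3760) = -12519/3760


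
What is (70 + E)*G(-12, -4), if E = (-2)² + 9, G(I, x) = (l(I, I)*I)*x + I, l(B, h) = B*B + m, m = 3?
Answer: 584652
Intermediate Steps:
l(B, h) = 3 + B² (l(B, h) = B*B + 3 = B² + 3 = 3 + B²)
G(I, x) = I + I*x*(3 + I²) (G(I, x) = ((3 + I²)*I)*x + I = (I*(3 + I²))*x + I = I*x*(3 + I²) + I = I + I*x*(3 + I²))
E = 13 (E = 4 + 9 = 13)
(70 + E)*G(-12, -4) = (70 + 13)*(-12*(1 - 4*(3 + (-12)²))) = 83*(-12*(1 - 4*(3 + 144))) = 83*(-12*(1 - 4*147)) = 83*(-12*(1 - 588)) = 83*(-12*(-587)) = 83*7044 = 584652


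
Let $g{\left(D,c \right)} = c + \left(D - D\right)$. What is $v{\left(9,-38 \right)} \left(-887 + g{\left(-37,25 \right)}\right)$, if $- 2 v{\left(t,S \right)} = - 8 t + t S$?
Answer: $-178434$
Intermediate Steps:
$v{\left(t,S \right)} = 4 t - \frac{S t}{2}$ ($v{\left(t,S \right)} = - \frac{- 8 t + t S}{2} = - \frac{- 8 t + S t}{2} = 4 t - \frac{S t}{2}$)
$g{\left(D,c \right)} = c$ ($g{\left(D,c \right)} = c + 0 = c$)
$v{\left(9,-38 \right)} \left(-887 + g{\left(-37,25 \right)}\right) = \frac{1}{2} \cdot 9 \left(8 - -38\right) \left(-887 + 25\right) = \frac{1}{2} \cdot 9 \left(8 + 38\right) \left(-862\right) = \frac{1}{2} \cdot 9 \cdot 46 \left(-862\right) = 207 \left(-862\right) = -178434$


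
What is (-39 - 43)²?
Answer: 6724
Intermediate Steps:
(-39 - 43)² = (-82)² = 6724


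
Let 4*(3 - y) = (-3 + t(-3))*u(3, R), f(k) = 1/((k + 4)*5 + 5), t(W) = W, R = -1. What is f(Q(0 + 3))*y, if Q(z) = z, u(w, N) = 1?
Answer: 9/80 ≈ 0.11250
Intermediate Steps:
f(k) = 1/(25 + 5*k) (f(k) = 1/((4 + k)*5 + 5) = 1/((20 + 5*k) + 5) = 1/(25 + 5*k))
y = 9/2 (y = 3 - (-3 - 3)/4 = 3 - (-3)/2 = 3 - 1/4*(-6) = 3 + 3/2 = 9/2 ≈ 4.5000)
f(Q(0 + 3))*y = (1/(5*(5 + (0 + 3))))*(9/2) = (1/(5*(5 + 3)))*(9/2) = ((1/5)/8)*(9/2) = ((1/5)*(1/8))*(9/2) = (1/40)*(9/2) = 9/80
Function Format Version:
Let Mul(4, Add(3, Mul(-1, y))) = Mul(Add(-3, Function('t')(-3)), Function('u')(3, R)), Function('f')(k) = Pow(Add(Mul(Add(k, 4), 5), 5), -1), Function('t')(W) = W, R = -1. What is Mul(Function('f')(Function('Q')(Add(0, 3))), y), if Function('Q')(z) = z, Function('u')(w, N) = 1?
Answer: Rational(9, 80) ≈ 0.11250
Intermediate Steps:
Function('f')(k) = Pow(Add(25, Mul(5, k)), -1) (Function('f')(k) = Pow(Add(Mul(Add(4, k), 5), 5), -1) = Pow(Add(Add(20, Mul(5, k)), 5), -1) = Pow(Add(25, Mul(5, k)), -1))
y = Rational(9, 2) (y = Add(3, Mul(Rational(-1, 4), Mul(Add(-3, -3), 1))) = Add(3, Mul(Rational(-1, 4), Mul(-6, 1))) = Add(3, Mul(Rational(-1, 4), -6)) = Add(3, Rational(3, 2)) = Rational(9, 2) ≈ 4.5000)
Mul(Function('f')(Function('Q')(Add(0, 3))), y) = Mul(Mul(Rational(1, 5), Pow(Add(5, Add(0, 3)), -1)), Rational(9, 2)) = Mul(Mul(Rational(1, 5), Pow(Add(5, 3), -1)), Rational(9, 2)) = Mul(Mul(Rational(1, 5), Pow(8, -1)), Rational(9, 2)) = Mul(Mul(Rational(1, 5), Rational(1, 8)), Rational(9, 2)) = Mul(Rational(1, 40), Rational(9, 2)) = Rational(9, 80)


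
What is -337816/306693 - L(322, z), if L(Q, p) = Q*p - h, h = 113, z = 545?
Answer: -53787236077/306693 ≈ -1.7538e+5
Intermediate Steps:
L(Q, p) = -113 + Q*p (L(Q, p) = Q*p - 1*113 = Q*p - 113 = -113 + Q*p)
-337816/306693 - L(322, z) = -337816/306693 - (-113 + 322*545) = -337816*1/306693 - (-113 + 175490) = -337816/306693 - 1*175377 = -337816/306693 - 175377 = -53787236077/306693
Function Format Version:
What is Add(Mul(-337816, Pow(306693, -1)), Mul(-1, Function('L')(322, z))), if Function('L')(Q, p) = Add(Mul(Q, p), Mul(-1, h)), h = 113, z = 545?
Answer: Rational(-53787236077, 306693) ≈ -1.7538e+5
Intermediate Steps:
Function('L')(Q, p) = Add(-113, Mul(Q, p)) (Function('L')(Q, p) = Add(Mul(Q, p), Mul(-1, 113)) = Add(Mul(Q, p), -113) = Add(-113, Mul(Q, p)))
Add(Mul(-337816, Pow(306693, -1)), Mul(-1, Function('L')(322, z))) = Add(Mul(-337816, Pow(306693, -1)), Mul(-1, Add(-113, Mul(322, 545)))) = Add(Mul(-337816, Rational(1, 306693)), Mul(-1, Add(-113, 175490))) = Add(Rational(-337816, 306693), Mul(-1, 175377)) = Add(Rational(-337816, 306693), -175377) = Rational(-53787236077, 306693)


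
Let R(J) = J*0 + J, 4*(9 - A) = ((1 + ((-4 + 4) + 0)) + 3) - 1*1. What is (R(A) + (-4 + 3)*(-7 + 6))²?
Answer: 1369/16 ≈ 85.563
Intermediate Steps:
A = 33/4 (A = 9 - (((1 + ((-4 + 4) + 0)) + 3) - 1*1)/4 = 9 - (((1 + (0 + 0)) + 3) - 1)/4 = 9 - (((1 + 0) + 3) - 1)/4 = 9 - ((1 + 3) - 1)/4 = 9 - (4 - 1)/4 = 9 - ¼*3 = 9 - ¾ = 33/4 ≈ 8.2500)
R(J) = J (R(J) = 0 + J = J)
(R(A) + (-4 + 3)*(-7 + 6))² = (33/4 + (-4 + 3)*(-7 + 6))² = (33/4 - 1*(-1))² = (33/4 + 1)² = (37/4)² = 1369/16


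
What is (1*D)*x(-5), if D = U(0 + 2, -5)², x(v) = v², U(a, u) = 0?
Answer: 0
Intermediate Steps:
D = 0 (D = 0² = 0)
(1*D)*x(-5) = (1*0)*(-5)² = 0*25 = 0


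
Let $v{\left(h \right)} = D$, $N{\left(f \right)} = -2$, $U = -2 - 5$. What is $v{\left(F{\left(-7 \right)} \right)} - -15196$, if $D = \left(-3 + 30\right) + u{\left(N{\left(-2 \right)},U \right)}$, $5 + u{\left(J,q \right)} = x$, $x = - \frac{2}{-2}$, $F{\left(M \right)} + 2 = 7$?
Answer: $15219$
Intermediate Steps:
$U = -7$
$F{\left(M \right)} = 5$ ($F{\left(M \right)} = -2 + 7 = 5$)
$x = 1$ ($x = \left(-2\right) \left(- \frac{1}{2}\right) = 1$)
$u{\left(J,q \right)} = -4$ ($u{\left(J,q \right)} = -5 + 1 = -4$)
$D = 23$ ($D = \left(-3 + 30\right) - 4 = 27 - 4 = 23$)
$v{\left(h \right)} = 23$
$v{\left(F{\left(-7 \right)} \right)} - -15196 = 23 - -15196 = 23 + 15196 = 15219$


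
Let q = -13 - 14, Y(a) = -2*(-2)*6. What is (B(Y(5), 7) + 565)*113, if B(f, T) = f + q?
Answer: 63506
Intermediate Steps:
Y(a) = 24 (Y(a) = 4*6 = 24)
q = -27
B(f, T) = -27 + f (B(f, T) = f - 27 = -27 + f)
(B(Y(5), 7) + 565)*113 = ((-27 + 24) + 565)*113 = (-3 + 565)*113 = 562*113 = 63506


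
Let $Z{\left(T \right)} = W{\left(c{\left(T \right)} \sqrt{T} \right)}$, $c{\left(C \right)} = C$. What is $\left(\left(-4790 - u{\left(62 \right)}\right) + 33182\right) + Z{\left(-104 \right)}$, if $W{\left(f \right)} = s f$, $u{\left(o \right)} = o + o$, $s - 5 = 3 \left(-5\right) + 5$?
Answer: $28268 + 1040 i \sqrt{26} \approx 28268.0 + 5303.0 i$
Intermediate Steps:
$s = -5$ ($s = 5 + \left(3 \left(-5\right) + 5\right) = 5 + \left(-15 + 5\right) = 5 - 10 = -5$)
$u{\left(o \right)} = 2 o$
$W{\left(f \right)} = - 5 f$
$Z{\left(T \right)} = - 5 T^{\frac{3}{2}}$ ($Z{\left(T \right)} = - 5 T \sqrt{T} = - 5 T^{\frac{3}{2}}$)
$\left(\left(-4790 - u{\left(62 \right)}\right) + 33182\right) + Z{\left(-104 \right)} = \left(\left(-4790 - 2 \cdot 62\right) + 33182\right) - 5 \left(-104\right)^{\frac{3}{2}} = \left(\left(-4790 - 124\right) + 33182\right) - 5 \left(- 208 i \sqrt{26}\right) = \left(\left(-4790 - 124\right) + 33182\right) + 1040 i \sqrt{26} = \left(-4914 + 33182\right) + 1040 i \sqrt{26} = 28268 + 1040 i \sqrt{26}$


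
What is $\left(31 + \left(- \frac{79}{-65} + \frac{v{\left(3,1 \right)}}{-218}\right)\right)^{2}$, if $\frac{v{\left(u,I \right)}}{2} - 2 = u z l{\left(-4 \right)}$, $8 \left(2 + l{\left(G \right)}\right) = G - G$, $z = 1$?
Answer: $\frac{52214992036}{50197225} \approx 1040.2$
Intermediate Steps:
$l{\left(G \right)} = -2$ ($l{\left(G \right)} = -2 + \frac{G - G}{8} = -2 + \frac{1}{8} \cdot 0 = -2 + 0 = -2$)
$v{\left(u,I \right)} = 4 - 4 u$ ($v{\left(u,I \right)} = 4 + 2 u 1 \left(-2\right) = 4 + 2 u \left(-2\right) = 4 + 2 \left(- 2 u\right) = 4 - 4 u$)
$\left(31 + \left(- \frac{79}{-65} + \frac{v{\left(3,1 \right)}}{-218}\right)\right)^{2} = \left(31 + \left(- \frac{79}{-65} + \frac{4 - 12}{-218}\right)\right)^{2} = \left(31 + \left(\left(-79\right) \left(- \frac{1}{65}\right) + \left(4 - 12\right) \left(- \frac{1}{218}\right)\right)\right)^{2} = \left(31 + \left(\frac{79}{65} - - \frac{4}{109}\right)\right)^{2} = \left(31 + \left(\frac{79}{65} + \frac{4}{109}\right)\right)^{2} = \left(31 + \frac{8871}{7085}\right)^{2} = \left(\frac{228506}{7085}\right)^{2} = \frac{52214992036}{50197225}$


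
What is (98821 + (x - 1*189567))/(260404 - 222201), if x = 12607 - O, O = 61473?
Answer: -12692/3473 ≈ -3.6545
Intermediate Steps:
x = -48866 (x = 12607 - 1*61473 = 12607 - 61473 = -48866)
(98821 + (x - 1*189567))/(260404 - 222201) = (98821 + (-48866 - 1*189567))/(260404 - 222201) = (98821 + (-48866 - 189567))/38203 = (98821 - 238433)*(1/38203) = -139612*1/38203 = -12692/3473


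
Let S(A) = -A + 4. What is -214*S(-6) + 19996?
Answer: 17856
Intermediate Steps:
S(A) = 4 - A
-214*S(-6) + 19996 = -214*(4 - 1*(-6)) + 19996 = -214*(4 + 6) + 19996 = -214*10 + 19996 = -2140 + 19996 = 17856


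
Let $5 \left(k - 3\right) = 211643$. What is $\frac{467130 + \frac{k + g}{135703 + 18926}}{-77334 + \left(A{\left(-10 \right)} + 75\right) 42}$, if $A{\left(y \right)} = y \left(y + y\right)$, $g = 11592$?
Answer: $- \frac{90289873367}{12715142670} \approx -7.101$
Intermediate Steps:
$k = \frac{211658}{5}$ ($k = 3 + \frac{1}{5} \cdot 211643 = 3 + \frac{211643}{5} = \frac{211658}{5} \approx 42332.0$)
$A{\left(y \right)} = 2 y^{2}$ ($A{\left(y \right)} = y 2 y = 2 y^{2}$)
$\frac{467130 + \frac{k + g}{135703 + 18926}}{-77334 + \left(A{\left(-10 \right)} + 75\right) 42} = \frac{467130 + \frac{\frac{211658}{5} + 11592}{135703 + 18926}}{-77334 + \left(2 \left(-10\right)^{2} + 75\right) 42} = \frac{467130 + \frac{269618}{5 \cdot 154629}}{-77334 + \left(2 \cdot 100 + 75\right) 42} = \frac{467130 + \frac{269618}{5} \cdot \frac{1}{154629}}{-77334 + \left(200 + 75\right) 42} = \frac{467130 + \frac{269618}{773145}}{-77334 + 275 \cdot 42} = \frac{361159493468}{773145 \left(-77334 + 11550\right)} = \frac{361159493468}{773145 \left(-65784\right)} = \frac{361159493468}{773145} \left(- \frac{1}{65784}\right) = - \frac{90289873367}{12715142670}$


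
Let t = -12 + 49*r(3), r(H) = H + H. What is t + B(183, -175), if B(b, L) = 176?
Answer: 458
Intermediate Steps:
r(H) = 2*H
t = 282 (t = -12 + 49*(2*3) = -12 + 49*6 = -12 + 294 = 282)
t + B(183, -175) = 282 + 176 = 458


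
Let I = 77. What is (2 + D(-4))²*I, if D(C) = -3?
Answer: 77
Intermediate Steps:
(2 + D(-4))²*I = (2 - 3)²*77 = (-1)²*77 = 1*77 = 77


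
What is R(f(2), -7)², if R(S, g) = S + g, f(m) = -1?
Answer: 64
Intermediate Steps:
R(f(2), -7)² = (-1 - 7)² = (-8)² = 64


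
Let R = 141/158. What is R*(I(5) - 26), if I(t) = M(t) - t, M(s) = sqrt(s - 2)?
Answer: -4371/158 + 141*sqrt(3)/158 ≈ -26.119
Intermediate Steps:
R = 141/158 (R = 141*(1/158) = 141/158 ≈ 0.89240)
M(s) = sqrt(-2 + s)
I(t) = sqrt(-2 + t) - t
R*(I(5) - 26) = 141*((sqrt(-2 + 5) - 1*5) - 26)/158 = 141*((sqrt(3) - 5) - 26)/158 = 141*((-5 + sqrt(3)) - 26)/158 = 141*(-31 + sqrt(3))/158 = -4371/158 + 141*sqrt(3)/158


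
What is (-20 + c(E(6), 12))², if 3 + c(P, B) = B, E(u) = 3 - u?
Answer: 121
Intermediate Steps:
c(P, B) = -3 + B
(-20 + c(E(6), 12))² = (-20 + (-3 + 12))² = (-20 + 9)² = (-11)² = 121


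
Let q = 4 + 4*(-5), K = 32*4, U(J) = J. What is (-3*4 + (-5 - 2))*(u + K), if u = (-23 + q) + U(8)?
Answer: -1843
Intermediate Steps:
K = 128
q = -16 (q = 4 - 20 = -16)
u = -31 (u = (-23 - 16) + 8 = -39 + 8 = -31)
(-3*4 + (-5 - 2))*(u + K) = (-3*4 + (-5 - 2))*(-31 + 128) = (-12 - 7)*97 = -19*97 = -1843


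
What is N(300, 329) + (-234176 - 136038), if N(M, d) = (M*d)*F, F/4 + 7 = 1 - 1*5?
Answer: -4713014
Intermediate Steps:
F = -44 (F = -28 + 4*(1 - 1*5) = -28 + 4*(1 - 5) = -28 + 4*(-4) = -28 - 16 = -44)
N(M, d) = -44*M*d (N(M, d) = (M*d)*(-44) = -44*M*d)
N(300, 329) + (-234176 - 136038) = -44*300*329 + (-234176 - 136038) = -4342800 - 370214 = -4713014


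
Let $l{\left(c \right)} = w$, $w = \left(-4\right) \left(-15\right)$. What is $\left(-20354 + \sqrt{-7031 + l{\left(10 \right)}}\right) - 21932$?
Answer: $-42286 + i \sqrt{6971} \approx -42286.0 + 83.493 i$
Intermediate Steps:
$w = 60$
$l{\left(c \right)} = 60$
$\left(-20354 + \sqrt{-7031 + l{\left(10 \right)}}\right) - 21932 = \left(-20354 + \sqrt{-7031 + 60}\right) - 21932 = \left(-20354 + \sqrt{-6971}\right) - 21932 = \left(-20354 + i \sqrt{6971}\right) - 21932 = -42286 + i \sqrt{6971}$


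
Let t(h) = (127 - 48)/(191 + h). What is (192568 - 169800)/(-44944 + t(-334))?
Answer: -3255824/6427071 ≈ -0.50658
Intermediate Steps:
t(h) = 79/(191 + h)
(192568 - 169800)/(-44944 + t(-334)) = (192568 - 169800)/(-44944 + 79/(191 - 334)) = 22768/(-44944 + 79/(-143)) = 22768/(-44944 + 79*(-1/143)) = 22768/(-44944 - 79/143) = 22768/(-6427071/143) = 22768*(-143/6427071) = -3255824/6427071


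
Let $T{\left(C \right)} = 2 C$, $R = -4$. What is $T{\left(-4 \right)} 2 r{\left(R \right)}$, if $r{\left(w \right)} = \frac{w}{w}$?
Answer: $-16$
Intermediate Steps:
$r{\left(w \right)} = 1$
$T{\left(-4 \right)} 2 r{\left(R \right)} = 2 \left(-4\right) 2 \cdot 1 = \left(-8\right) 2 \cdot 1 = \left(-16\right) 1 = -16$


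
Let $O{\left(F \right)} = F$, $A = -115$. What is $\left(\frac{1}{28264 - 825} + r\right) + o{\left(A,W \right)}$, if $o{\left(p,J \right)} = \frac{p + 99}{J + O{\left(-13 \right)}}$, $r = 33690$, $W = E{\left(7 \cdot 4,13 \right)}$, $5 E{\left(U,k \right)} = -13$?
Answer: $\frac{36053474089}{1070121} \approx 33691.0$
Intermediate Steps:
$E{\left(U,k \right)} = - \frac{13}{5}$ ($E{\left(U,k \right)} = \frac{1}{5} \left(-13\right) = - \frac{13}{5}$)
$W = - \frac{13}{5} \approx -2.6$
$o{\left(p,J \right)} = \frac{99 + p}{-13 + J}$ ($o{\left(p,J \right)} = \frac{p + 99}{J - 13} = \frac{99 + p}{-13 + J}$)
$\left(\frac{1}{28264 - 825} + r\right) + o{\left(A,W \right)} = \left(\frac{1}{28264 - 825} + 33690\right) + \frac{99 - 115}{-13 - \frac{13}{5}} = \left(\frac{1}{27439} + 33690\right) + \frac{1}{- \frac{78}{5}} \left(-16\right) = \left(\frac{1}{27439} + 33690\right) - - \frac{40}{39} = \frac{924419911}{27439} + \frac{40}{39} = \frac{36053474089}{1070121}$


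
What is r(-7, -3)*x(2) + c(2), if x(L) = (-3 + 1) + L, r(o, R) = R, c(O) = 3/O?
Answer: 3/2 ≈ 1.5000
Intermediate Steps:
x(L) = -2 + L
r(-7, -3)*x(2) + c(2) = -3*(-2 + 2) + 3/2 = -3*0 + 3*(½) = 0 + 3/2 = 3/2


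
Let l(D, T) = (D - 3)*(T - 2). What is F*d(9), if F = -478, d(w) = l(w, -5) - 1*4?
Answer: 21988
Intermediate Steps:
l(D, T) = (-3 + D)*(-2 + T)
d(w) = 17 - 7*w (d(w) = (6 - 3*(-5) - 2*w + w*(-5)) - 1*4 = (6 + 15 - 2*w - 5*w) - 4 = (21 - 7*w) - 4 = 17 - 7*w)
F*d(9) = -478*(17 - 7*9) = -478*(17 - 63) = -478*(-46) = 21988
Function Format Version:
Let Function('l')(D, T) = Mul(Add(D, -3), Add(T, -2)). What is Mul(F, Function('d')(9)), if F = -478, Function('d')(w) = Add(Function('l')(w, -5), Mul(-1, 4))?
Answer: 21988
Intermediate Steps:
Function('l')(D, T) = Mul(Add(-3, D), Add(-2, T))
Function('d')(w) = Add(17, Mul(-7, w)) (Function('d')(w) = Add(Add(6, Mul(-3, -5), Mul(-2, w), Mul(w, -5)), Mul(-1, 4)) = Add(Add(6, 15, Mul(-2, w), Mul(-5, w)), -4) = Add(Add(21, Mul(-7, w)), -4) = Add(17, Mul(-7, w)))
Mul(F, Function('d')(9)) = Mul(-478, Add(17, Mul(-7, 9))) = Mul(-478, Add(17, -63)) = Mul(-478, -46) = 21988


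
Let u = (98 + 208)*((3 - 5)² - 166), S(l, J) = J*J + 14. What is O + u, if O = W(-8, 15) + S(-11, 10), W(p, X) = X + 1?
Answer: -49442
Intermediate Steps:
W(p, X) = 1 + X
S(l, J) = 14 + J² (S(l, J) = J² + 14 = 14 + J²)
u = -49572 (u = 306*((-2)² - 166) = 306*(4 - 166) = 306*(-162) = -49572)
O = 130 (O = (1 + 15) + (14 + 10²) = 16 + (14 + 100) = 16 + 114 = 130)
O + u = 130 - 49572 = -49442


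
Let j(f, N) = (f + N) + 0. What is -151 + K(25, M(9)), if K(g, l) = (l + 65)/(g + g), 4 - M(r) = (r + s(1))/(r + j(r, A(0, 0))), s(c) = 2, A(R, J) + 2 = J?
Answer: -119707/800 ≈ -149.63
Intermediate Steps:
A(R, J) = -2 + J
j(f, N) = N + f (j(f, N) = (N + f) + 0 = N + f)
M(r) = 4 - (2 + r)/(-2 + 2*r) (M(r) = 4 - (r + 2)/(r + ((-2 + 0) + r)) = 4 - (2 + r)/(r + (-2 + r)) = 4 - (2 + r)/(-2 + 2*r))
K(g, l) = (65 + l)/(2*g) (K(g, l) = (65 + l)/((2*g)) = (65 + l)*(1/(2*g)) = (65 + l)/(2*g))
-151 + K(25, M(9)) = -151 + (1/2)*(65 + (-10 + 7*9)/(2*(-1 + 9)))/25 = -151 + (1/2)*(1/25)*(65 + (1/2)*(-10 + 63)/8) = -151 + (1/2)*(1/25)*(65 + (1/2)*(1/8)*53) = -151 + (1/2)*(1/25)*(65 + 53/16) = -151 + (1/2)*(1/25)*(1093/16) = -151 + 1093/800 = -119707/800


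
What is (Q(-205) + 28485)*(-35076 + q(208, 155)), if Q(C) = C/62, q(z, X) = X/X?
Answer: -61937714875/62 ≈ -9.9899e+8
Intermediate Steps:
q(z, X) = 1
Q(C) = C/62 (Q(C) = C*(1/62) = C/62)
(Q(-205) + 28485)*(-35076 + q(208, 155)) = ((1/62)*(-205) + 28485)*(-35076 + 1) = (-205/62 + 28485)*(-35075) = (1765865/62)*(-35075) = -61937714875/62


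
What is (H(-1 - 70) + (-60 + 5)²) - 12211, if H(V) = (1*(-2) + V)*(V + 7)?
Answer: -4514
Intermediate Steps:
H(V) = (-2 + V)*(7 + V)
(H(-1 - 70) + (-60 + 5)²) - 12211 = ((-14 + (-1 - 70)² + 5*(-1 - 70)) + (-60 + 5)²) - 12211 = ((-14 + (-71)² + 5*(-71)) + (-55)²) - 12211 = ((-14 + 5041 - 355) + 3025) - 12211 = (4672 + 3025) - 12211 = 7697 - 12211 = -4514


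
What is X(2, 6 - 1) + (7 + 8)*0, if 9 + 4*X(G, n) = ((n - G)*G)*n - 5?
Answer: 4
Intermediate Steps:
X(G, n) = -7/2 + G*n*(n - G)/4 (X(G, n) = -9/4 + (((n - G)*G)*n - 5)/4 = -9/4 + ((G*(n - G))*n - 5)/4 = -9/4 + (G*n*(n - G) - 5)/4 = -9/4 + (-5 + G*n*(n - G))/4 = -9/4 + (-5/4 + G*n*(n - G)/4) = -7/2 + G*n*(n - G)/4)
X(2, 6 - 1) + (7 + 8)*0 = (-7/2 - ¼*(6 - 1)*2² + (¼)*2*(6 - 1)²) + (7 + 8)*0 = (-7/2 - ¼*5*4 + (¼)*2*5²) + 15*0 = (-7/2 - 5 + (¼)*2*25) + 0 = (-7/2 - 5 + 25/2) + 0 = 4 + 0 = 4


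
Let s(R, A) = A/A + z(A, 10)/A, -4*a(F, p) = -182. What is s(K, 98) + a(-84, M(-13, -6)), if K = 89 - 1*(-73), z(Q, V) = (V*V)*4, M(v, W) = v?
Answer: 4957/98 ≈ 50.582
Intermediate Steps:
z(Q, V) = 4*V² (z(Q, V) = V²*4 = 4*V²)
a(F, p) = 91/2 (a(F, p) = -¼*(-182) = 91/2)
K = 162 (K = 89 + 73 = 162)
s(R, A) = 1 + 400/A (s(R, A) = A/A + (4*10²)/A = 1 + (4*100)/A = 1 + 400/A)
s(K, 98) + a(-84, M(-13, -6)) = (400 + 98)/98 + 91/2 = (1/98)*498 + 91/2 = 249/49 + 91/2 = 4957/98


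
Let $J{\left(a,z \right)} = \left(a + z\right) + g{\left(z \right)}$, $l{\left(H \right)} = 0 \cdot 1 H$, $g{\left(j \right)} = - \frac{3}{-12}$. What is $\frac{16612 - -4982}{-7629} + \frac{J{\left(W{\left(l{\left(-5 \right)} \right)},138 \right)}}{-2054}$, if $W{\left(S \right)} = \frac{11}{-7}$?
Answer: $- \frac{423703437}{146253016} \approx -2.8971$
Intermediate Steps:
$g{\left(j \right)} = \frac{1}{4}$ ($g{\left(j \right)} = \left(-3\right) \left(- \frac{1}{12}\right) = \frac{1}{4}$)
$l{\left(H \right)} = 0$ ($l{\left(H \right)} = 0 H = 0$)
$W{\left(S \right)} = - \frac{11}{7}$ ($W{\left(S \right)} = 11 \left(- \frac{1}{7}\right) = - \frac{11}{7}$)
$J{\left(a,z \right)} = \frac{1}{4} + a + z$ ($J{\left(a,z \right)} = \left(a + z\right) + \frac{1}{4} = \frac{1}{4} + a + z$)
$\frac{16612 - -4982}{-7629} + \frac{J{\left(W{\left(l{\left(-5 \right)} \right)},138 \right)}}{-2054} = \frac{16612 - -4982}{-7629} + \frac{\frac{1}{4} - \frac{11}{7} + 138}{-2054} = \left(16612 + 4982\right) \left(- \frac{1}{7629}\right) + \frac{3827}{28} \left(- \frac{1}{2054}\right) = 21594 \left(- \frac{1}{7629}\right) - \frac{3827}{57512} = - \frac{7198}{2543} - \frac{3827}{57512} = - \frac{423703437}{146253016}$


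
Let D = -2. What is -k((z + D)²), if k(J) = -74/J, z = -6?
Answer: 37/32 ≈ 1.1563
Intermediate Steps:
-k((z + D)²) = -(-74)/((-6 - 2)²) = -(-74)/((-8)²) = -(-74)/64 = -1*(-37/32) = 37/32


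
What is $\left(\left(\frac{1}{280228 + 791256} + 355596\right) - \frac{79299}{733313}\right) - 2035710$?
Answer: $- \frac{1320121344652136491}{785733146492} \approx -1.6801 \cdot 10^{6}$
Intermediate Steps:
$\left(\left(\frac{1}{280228 + 791256} + 355596\right) - \frac{79299}{733313}\right) - 2035710 = \left(\left(\frac{1}{1071484} + 355596\right) - \frac{79299}{733313}\right) - 2035710 = \left(\frac{381015424465}{1071484} - \frac{79299}{733313}\right) - 2035710 = \frac{279403478993092829}{785733146492} - 2035710 = - \frac{1320121344652136491}{785733146492}$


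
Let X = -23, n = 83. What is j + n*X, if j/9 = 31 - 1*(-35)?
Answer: -1315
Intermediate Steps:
j = 594 (j = 9*(31 - 1*(-35)) = 9*(31 + 35) = 9*66 = 594)
j + n*X = 594 + 83*(-23) = 594 - 1909 = -1315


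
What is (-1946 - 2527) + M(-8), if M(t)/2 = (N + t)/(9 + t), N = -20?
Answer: -4529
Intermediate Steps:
M(t) = 2*(-20 + t)/(9 + t) (M(t) = 2*((-20 + t)/(9 + t)) = 2*(-20 + t)/(9 + t))
(-1946 - 2527) + M(-8) = (-1946 - 2527) + 2*(-20 - 8)/(9 - 8) = -4473 + 2*(-28)/1 = -4473 + 2*1*(-28) = -4473 - 56 = -4529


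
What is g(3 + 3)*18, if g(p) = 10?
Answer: 180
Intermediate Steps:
g(3 + 3)*18 = 10*18 = 180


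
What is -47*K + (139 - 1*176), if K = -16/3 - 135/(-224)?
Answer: 124549/672 ≈ 185.34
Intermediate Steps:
K = -3179/672 (K = -16*⅓ - 135*(-1/224) = -16/3 + 135/224 = -3179/672 ≈ -4.7307)
-47*K + (139 - 1*176) = -47*(-3179/672) + (139 - 1*176) = 149413/672 + (139 - 176) = 149413/672 - 37 = 124549/672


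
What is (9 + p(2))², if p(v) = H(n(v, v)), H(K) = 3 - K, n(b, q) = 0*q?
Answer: 144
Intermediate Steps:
n(b, q) = 0
p(v) = 3 (p(v) = 3 - 1*0 = 3 + 0 = 3)
(9 + p(2))² = (9 + 3)² = 12² = 144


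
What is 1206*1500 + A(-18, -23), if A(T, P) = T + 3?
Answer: 1808985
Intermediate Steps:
A(T, P) = 3 + T
1206*1500 + A(-18, -23) = 1206*1500 + (3 - 18) = 1809000 - 15 = 1808985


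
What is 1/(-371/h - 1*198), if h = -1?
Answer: 1/173 ≈ 0.0057803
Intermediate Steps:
1/(-371/h - 1*198) = 1/(-371/(-1) - 1*198) = 1/(-371*(-1) - 198) = 1/(371 - 198) = 1/173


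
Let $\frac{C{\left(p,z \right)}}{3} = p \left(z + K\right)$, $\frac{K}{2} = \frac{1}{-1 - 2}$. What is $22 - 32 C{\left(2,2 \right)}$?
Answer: $-234$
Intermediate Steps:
$K = - \frac{2}{3}$ ($K = \frac{2}{-1 - 2} = \frac{2}{-3} = 2 \left(- \frac{1}{3}\right) = - \frac{2}{3} \approx -0.66667$)
$C{\left(p,z \right)} = 3 p \left(- \frac{2}{3} + z\right)$ ($C{\left(p,z \right)} = 3 p \left(z - \frac{2}{3}\right) = 3 p \left(- \frac{2}{3} + z\right)$)
$22 - 32 C{\left(2,2 \right)} = 22 - 32 \cdot 2 \left(-2 + 3 \cdot 2\right) = 22 - 32 \cdot 2 \left(-2 + 6\right) = 22 - 32 \cdot 2 \cdot 4 = 22 - 256 = -234$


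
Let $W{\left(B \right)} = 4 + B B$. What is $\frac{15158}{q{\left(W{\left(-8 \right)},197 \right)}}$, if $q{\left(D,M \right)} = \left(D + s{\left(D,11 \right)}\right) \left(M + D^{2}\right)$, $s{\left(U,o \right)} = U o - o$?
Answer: $\frac{15158}{3880905} \approx 0.0039058$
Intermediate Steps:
$W{\left(B \right)} = 4 + B^{2}$
$s{\left(U,o \right)} = - o + U o$
$q{\left(D,M \right)} = \left(-11 + 12 D\right) \left(M + D^{2}\right)$ ($q{\left(D,M \right)} = \left(D + 11 \left(-1 + D\right)\right) \left(M + D^{2}\right) = \left(D + \left(-11 + 11 D\right)\right) \left(M + D^{2}\right) = \left(-11 + 12 D\right) \left(M + D^{2}\right)$)
$\frac{15158}{q{\left(W{\left(-8 \right)},197 \right)}} = \frac{15158}{\left(-11\right) 197 - 11 \left(4 + \left(-8\right)^{2}\right)^{2} + 12 \left(4 + \left(-8\right)^{2}\right)^{3} + 12 \left(4 + \left(-8\right)^{2}\right) 197} = \frac{15158}{-2167 - 11 \left(4 + 64\right)^{2} + 12 \left(4 + 64\right)^{3} + 12 \left(4 + 64\right) 197} = \frac{15158}{-2167 - 11 \cdot 68^{2} + 12 \cdot 68^{3} + 12 \cdot 68 \cdot 197} = \frac{15158}{-2167 - 50864 + 12 \cdot 314432 + 160752} = \frac{15158}{-2167 - 50864 + 3773184 + 160752} = \frac{15158}{3880905}$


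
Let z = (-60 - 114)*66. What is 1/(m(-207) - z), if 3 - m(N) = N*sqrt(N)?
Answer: 3829/46940304 - 69*I*sqrt(23)/15646768 ≈ 8.1572e-5 - 2.1149e-5*I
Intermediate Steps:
z = -11484 (z = -174*66 = -11484)
m(N) = 3 - N**(3/2) (m(N) = 3 - N*sqrt(N) = 3 - N**(3/2))
1/(m(-207) - z) = 1/((3 - (-207)**(3/2)) - 1*(-11484)) = 1/((3 - (-621)*I*sqrt(23)) + 11484) = 1/((3 + 621*I*sqrt(23)) + 11484) = 1/(11487 + 621*I*sqrt(23))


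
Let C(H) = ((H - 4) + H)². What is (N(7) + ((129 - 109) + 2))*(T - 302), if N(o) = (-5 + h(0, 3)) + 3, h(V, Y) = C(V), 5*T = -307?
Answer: -65412/5 ≈ -13082.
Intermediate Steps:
T = -307/5 (T = (⅕)*(-307) = -307/5 ≈ -61.400)
C(H) = (-4 + 2*H)² (C(H) = ((-4 + H) + H)² = (-4 + 2*H)²)
h(V, Y) = 4*(-2 + V)²
N(o) = 14 (N(o) = (-5 + 4*(-2 + 0)²) + 3 = (-5 + 4*(-2)²) + 3 = (-5 + 4*4) + 3 = (-5 + 16) + 3 = 11 + 3 = 14)
(N(7) + ((129 - 109) + 2))*(T - 302) = (14 + ((129 - 109) + 2))*(-307/5 - 302) = (14 + (20 + 2))*(-1817/5) = (14 + 22)*(-1817/5) = 36*(-1817/5) = -65412/5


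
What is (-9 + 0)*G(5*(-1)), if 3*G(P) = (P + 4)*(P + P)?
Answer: -30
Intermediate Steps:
G(P) = 2*P*(4 + P)/3 (G(P) = ((P + 4)*(P + P))/3 = ((4 + P)*(2*P))/3 = (2*P*(4 + P))/3 = 2*P*(4 + P)/3)
(-9 + 0)*G(5*(-1)) = (-9 + 0)*(2*(5*(-1))*(4 + 5*(-1))/3) = -6*(-5)*(4 - 5) = -6*(-5)*(-1) = -9*10/3 = -30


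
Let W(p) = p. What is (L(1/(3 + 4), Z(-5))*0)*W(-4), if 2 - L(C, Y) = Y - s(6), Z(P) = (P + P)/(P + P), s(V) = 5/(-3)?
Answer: 0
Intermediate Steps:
s(V) = -5/3 (s(V) = 5*(-1/3) = -5/3)
Z(P) = 1 (Z(P) = (2*P)/((2*P)) = (2*P)*(1/(2*P)) = 1)
L(C, Y) = 1/3 - Y (L(C, Y) = 2 - (Y - 1*(-5/3)) = 2 - (Y + 5/3) = 2 - (5/3 + Y) = 2 + (-5/3 - Y) = 1/3 - Y)
(L(1/(3 + 4), Z(-5))*0)*W(-4) = ((1/3 - 1*1)*0)*(-4) = ((1/3 - 1)*0)*(-4) = -2/3*0*(-4) = 0*(-4) = 0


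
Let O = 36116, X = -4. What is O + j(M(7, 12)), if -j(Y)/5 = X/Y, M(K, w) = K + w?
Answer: 686224/19 ≈ 36117.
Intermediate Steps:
j(Y) = 20/Y (j(Y) = -(-20)/Y = 20/Y)
O + j(M(7, 12)) = 36116 + 20/(7 + 12) = 36116 + 20/19 = 686224/19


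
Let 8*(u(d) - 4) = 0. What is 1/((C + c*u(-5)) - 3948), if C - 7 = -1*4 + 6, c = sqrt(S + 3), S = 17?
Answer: -3939/15515401 - 8*sqrt(5)/15515401 ≈ -0.00025503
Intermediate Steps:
u(d) = 4 (u(d) = 4 + (1/8)*0 = 4 + 0 = 4)
c = 2*sqrt(5) (c = sqrt(17 + 3) = sqrt(20) = 2*sqrt(5) ≈ 4.4721)
C = 9 (C = 7 + (-1*4 + 6) = 7 + (-4 + 6) = 7 + 2 = 9)
1/((C + c*u(-5)) - 3948) = 1/((9 + (2*sqrt(5))*4) - 3948) = 1/((9 + 8*sqrt(5)) - 3948) = 1/(-3939 + 8*sqrt(5))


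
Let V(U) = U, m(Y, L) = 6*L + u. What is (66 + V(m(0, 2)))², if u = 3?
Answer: 6561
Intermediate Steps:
m(Y, L) = 3 + 6*L (m(Y, L) = 6*L + 3 = 3 + 6*L)
(66 + V(m(0, 2)))² = (66 + (3 + 6*2))² = (66 + (3 + 12))² = (66 + 15)² = 81² = 6561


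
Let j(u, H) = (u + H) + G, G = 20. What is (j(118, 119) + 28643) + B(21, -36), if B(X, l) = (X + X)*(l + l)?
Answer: 25876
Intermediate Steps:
B(X, l) = 4*X*l (B(X, l) = (2*X)*(2*l) = 4*X*l)
j(u, H) = 20 + H + u (j(u, H) = (u + H) + 20 = (H + u) + 20 = 20 + H + u)
(j(118, 119) + 28643) + B(21, -36) = ((20 + 119 + 118) + 28643) + 4*21*(-36) = (257 + 28643) - 3024 = 28900 - 3024 = 25876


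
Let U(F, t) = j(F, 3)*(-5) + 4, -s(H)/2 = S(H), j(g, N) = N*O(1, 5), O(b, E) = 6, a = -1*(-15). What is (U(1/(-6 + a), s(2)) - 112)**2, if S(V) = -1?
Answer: 39204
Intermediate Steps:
a = 15
j(g, N) = 6*N (j(g, N) = N*6 = 6*N)
s(H) = 2 (s(H) = -2*(-1) = 2)
U(F, t) = -86 (U(F, t) = (6*3)*(-5) + 4 = 18*(-5) + 4 = -90 + 4 = -86)
(U(1/(-6 + a), s(2)) - 112)**2 = (-86 - 112)**2 = (-198)**2 = 39204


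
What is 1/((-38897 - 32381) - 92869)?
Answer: -1/164147 ≈ -6.0921e-6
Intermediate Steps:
1/((-38897 - 32381) - 92869) = 1/(-71278 - 92869) = 1/(-164147) = -1/164147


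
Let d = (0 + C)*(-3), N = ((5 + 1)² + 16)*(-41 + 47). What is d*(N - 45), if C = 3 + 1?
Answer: -3204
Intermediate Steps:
C = 4
N = 312 (N = (6² + 16)*6 = (36 + 16)*6 = 52*6 = 312)
d = -12 (d = (0 + 4)*(-3) = 4*(-3) = -12)
d*(N - 45) = -12*(312 - 45) = -12*267 = -3204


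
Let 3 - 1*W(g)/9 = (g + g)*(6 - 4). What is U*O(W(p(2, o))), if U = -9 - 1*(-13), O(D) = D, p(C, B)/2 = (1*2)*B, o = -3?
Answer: 1836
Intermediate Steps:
p(C, B) = 4*B (p(C, B) = 2*((1*2)*B) = 2*(2*B) = 4*B)
W(g) = 27 - 36*g (W(g) = 27 - 9*(g + g)*(6 - 4) = 27 - 9*2*g*2 = 27 - 36*g)
U = 4 (U = -9 + 13 = 4)
U*O(W(p(2, o))) = 4*(27 - 144*(-3)) = 4*(27 - 36*(-12)) = 4*(27 + 432) = 4*459 = 1836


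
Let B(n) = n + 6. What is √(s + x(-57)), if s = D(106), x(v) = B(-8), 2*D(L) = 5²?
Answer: √42/2 ≈ 3.2404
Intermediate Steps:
B(n) = 6 + n
D(L) = 25/2 (D(L) = (½)*5² = (½)*25 = 25/2)
x(v) = -2 (x(v) = 6 - 8 = -2)
s = 25/2 ≈ 12.500
√(s + x(-57)) = √(25/2 - 2) = √(21/2) = √42/2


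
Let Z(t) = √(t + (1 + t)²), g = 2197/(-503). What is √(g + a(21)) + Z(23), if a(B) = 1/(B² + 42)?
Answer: √599 + 2*I*√64420842738/242949 ≈ 24.474 + 2.0894*I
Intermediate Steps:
g = -2197/503 (g = 2197*(-1/503) = -2197/503 ≈ -4.3678)
a(B) = 1/(42 + B²)
√(g + a(21)) + Z(23) = √(-2197/503 + 1/(42 + 21²)) + √(23 + (1 + 23)²) = √(-2197/503 + 1/(42 + 441)) + √(23 + 24²) = √(-2197/503 + 1/483) + √(23 + 576) = √(-2197/503 + 1/483) + √599 = √(-1060648/242949) + √599 = 2*I*√64420842738/242949 + √599 = √599 + 2*I*√64420842738/242949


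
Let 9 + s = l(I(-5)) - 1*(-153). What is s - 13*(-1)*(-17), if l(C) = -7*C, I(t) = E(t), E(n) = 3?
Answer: -98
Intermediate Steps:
I(t) = 3
s = 123 (s = -9 + (-7*3 - 1*(-153)) = -9 + (-21 + 153) = -9 + 132 = 123)
s - 13*(-1)*(-17) = 123 - 13*(-1)*(-17) = 123 - (-13)*(-17) = 123 - 1*221 = 123 - 221 = -98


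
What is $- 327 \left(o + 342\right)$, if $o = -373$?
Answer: $10137$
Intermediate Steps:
$- 327 \left(o + 342\right) = - 327 \left(-373 + 342\right) = \left(-327\right) \left(-31\right) = 10137$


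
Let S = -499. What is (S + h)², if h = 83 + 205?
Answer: 44521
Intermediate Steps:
h = 288
(S + h)² = (-499 + 288)² = (-211)² = 44521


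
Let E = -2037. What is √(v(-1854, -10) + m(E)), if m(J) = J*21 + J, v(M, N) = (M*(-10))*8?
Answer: √103506 ≈ 321.72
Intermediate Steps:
v(M, N) = -80*M (v(M, N) = -10*M*8 = -80*M)
m(J) = 22*J (m(J) = 21*J + J = 22*J)
√(v(-1854, -10) + m(E)) = √(-80*(-1854) + 22*(-2037)) = √(148320 - 44814) = √103506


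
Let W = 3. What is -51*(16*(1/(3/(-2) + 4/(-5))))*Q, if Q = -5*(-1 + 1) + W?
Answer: 24480/23 ≈ 1064.3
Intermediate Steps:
Q = 3 (Q = -5*(-1 + 1) + 3 = -5*0 + 3 = 0 + 3 = 3)
-51*(16*(1/(3/(-2) + 4/(-5))))*Q = -51*(16*(1/(3/(-2) + 4/(-5))))*3 = -51*(16*(1/(3*(-½) + 4*(-⅕))))*3 = -51*(16*(1/(-3/2 - ⅘)))*3 = -51*(16*(1/(-23/10)))*3 = -51*(16*(1*(-10/23)))*3 = -51*(16*(-10/23))*3 = -51*(-160/23)*3 = -(-8160)*3/23 = -1*(-24480/23) = 24480/23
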